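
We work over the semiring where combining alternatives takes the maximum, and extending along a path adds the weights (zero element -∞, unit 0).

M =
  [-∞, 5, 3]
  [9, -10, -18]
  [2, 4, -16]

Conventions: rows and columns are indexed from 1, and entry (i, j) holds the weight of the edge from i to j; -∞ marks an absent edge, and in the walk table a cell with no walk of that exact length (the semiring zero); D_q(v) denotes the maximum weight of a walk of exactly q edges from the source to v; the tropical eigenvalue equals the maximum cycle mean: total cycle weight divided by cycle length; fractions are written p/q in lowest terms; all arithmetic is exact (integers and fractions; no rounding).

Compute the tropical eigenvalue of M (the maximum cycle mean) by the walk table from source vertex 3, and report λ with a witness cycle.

q=0: [-∞, -∞, 0]
q=1: [2, 4, -16]
q=2: [13, 7, 5]
q=3: [16, 18, 16]
Optimal cycle mean attained by: cycle 1->2->1, total 5 + 9, length 2.
Answer: λ = 7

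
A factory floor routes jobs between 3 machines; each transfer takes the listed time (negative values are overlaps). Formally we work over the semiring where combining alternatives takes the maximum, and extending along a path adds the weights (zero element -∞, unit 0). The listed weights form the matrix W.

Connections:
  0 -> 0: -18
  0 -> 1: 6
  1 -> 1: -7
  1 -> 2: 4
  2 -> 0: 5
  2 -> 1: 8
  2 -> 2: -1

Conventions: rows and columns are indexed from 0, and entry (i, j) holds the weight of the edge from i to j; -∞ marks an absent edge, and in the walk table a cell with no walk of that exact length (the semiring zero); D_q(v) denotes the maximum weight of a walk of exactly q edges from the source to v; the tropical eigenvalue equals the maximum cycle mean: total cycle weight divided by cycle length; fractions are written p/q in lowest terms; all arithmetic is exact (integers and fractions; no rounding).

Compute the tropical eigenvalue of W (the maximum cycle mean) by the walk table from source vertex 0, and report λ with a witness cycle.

q=0: [0, -∞, -∞]
q=1: [-18, 6, -∞]
q=2: [-36, -1, 10]
q=3: [15, 18, 9]
Optimal cycle mean attained by: cycle 1->2->1, total 4 + 8, length 2.
Answer: λ = 6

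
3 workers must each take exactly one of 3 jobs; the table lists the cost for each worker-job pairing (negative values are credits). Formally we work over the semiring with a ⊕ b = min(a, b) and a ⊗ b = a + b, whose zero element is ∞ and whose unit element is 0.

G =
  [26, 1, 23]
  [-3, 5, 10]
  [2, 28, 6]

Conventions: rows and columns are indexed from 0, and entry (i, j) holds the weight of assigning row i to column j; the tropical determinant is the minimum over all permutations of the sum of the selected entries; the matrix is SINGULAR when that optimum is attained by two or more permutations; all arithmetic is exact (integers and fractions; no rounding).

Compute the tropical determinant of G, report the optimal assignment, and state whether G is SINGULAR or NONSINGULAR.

σ = (0, 1, 2): 26 + 5 + 6 = 37
σ = (0, 2, 1): 26 + 10 + 28 = 64
σ = (1, 0, 2): 1 + (-3) + 6 = 4
σ = (1, 2, 0): 1 + 10 + 2 = 13
σ = (2, 0, 1): 23 + (-3) + 28 = 48
σ = (2, 1, 0): 23 + 5 + 2 = 30
Optimal value attained by: σ = (1, 0, 2).
Answer: det⊕(G) = 4; verdict: NONSINGULAR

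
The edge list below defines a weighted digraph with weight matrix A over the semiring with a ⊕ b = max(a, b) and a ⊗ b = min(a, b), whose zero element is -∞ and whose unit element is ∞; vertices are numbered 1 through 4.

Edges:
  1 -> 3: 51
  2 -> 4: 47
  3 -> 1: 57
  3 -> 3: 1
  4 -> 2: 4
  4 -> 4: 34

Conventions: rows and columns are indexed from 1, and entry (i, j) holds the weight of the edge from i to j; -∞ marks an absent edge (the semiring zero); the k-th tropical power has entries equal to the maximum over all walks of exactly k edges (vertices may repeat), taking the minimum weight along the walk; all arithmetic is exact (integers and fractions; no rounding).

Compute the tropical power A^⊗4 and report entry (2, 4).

A^⊗2:
  [51, -∞, 1, -∞]
  [-∞, 4, -∞, 34]
  [1, -∞, 51, -∞]
  [-∞, 4, -∞, 34]
A^⊗3:
  [1, -∞, 51, -∞]
  [-∞, 4, -∞, 34]
  [51, -∞, 1, -∞]
  [-∞, 4, -∞, 34]
A^⊗4:
  [51, -∞, 1, -∞]
  [-∞, 4, -∞, 34]
  [1, -∞, 51, -∞]
  [-∞, 4, -∞, 34]
Key observation: the optimum is the walk 2->4->4->4->4, with weight 47 min 34 min 34 min 34 = 34.
Optimal value attained by: walk 2->4->4->4->4.
Answer: (A^⊗4)[2][4] = 34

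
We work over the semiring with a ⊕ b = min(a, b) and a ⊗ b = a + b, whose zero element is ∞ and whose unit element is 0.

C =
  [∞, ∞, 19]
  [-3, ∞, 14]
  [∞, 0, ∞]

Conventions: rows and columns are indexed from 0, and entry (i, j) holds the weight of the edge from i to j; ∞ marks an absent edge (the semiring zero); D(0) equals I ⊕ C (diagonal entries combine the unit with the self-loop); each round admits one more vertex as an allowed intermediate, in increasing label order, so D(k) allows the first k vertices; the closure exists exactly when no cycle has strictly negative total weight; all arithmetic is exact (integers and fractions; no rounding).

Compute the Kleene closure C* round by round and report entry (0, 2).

D(0):
  [0, ∞, 19]
  [-3, 0, 14]
  [∞, 0, 0]
D(1):
  [0, ∞, 19]
  [-3, 0, 14]
  [∞, 0, 0]
D(2):
  [0, ∞, 19]
  [-3, 0, 14]
  [-3, 0, 0]
D(3):
  [0, 19, 19]
  [-3, 0, 14]
  [-3, 0, 0]
Answer: C*[0][2] = 19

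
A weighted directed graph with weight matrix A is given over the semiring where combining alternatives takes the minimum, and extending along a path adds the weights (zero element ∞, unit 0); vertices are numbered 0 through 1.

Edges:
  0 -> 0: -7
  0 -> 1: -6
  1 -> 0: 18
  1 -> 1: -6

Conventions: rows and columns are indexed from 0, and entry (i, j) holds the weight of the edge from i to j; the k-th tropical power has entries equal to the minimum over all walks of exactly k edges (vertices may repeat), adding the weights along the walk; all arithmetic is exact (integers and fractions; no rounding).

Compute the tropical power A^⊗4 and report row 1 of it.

A^⊗2:
  [-14, -13]
  [11, -12]
A^⊗3:
  [-21, -20]
  [4, -18]
A^⊗4:
  [-28, -27]
  [-3, -24]
Answer: row 1 of A^⊗4 = [-3, -24]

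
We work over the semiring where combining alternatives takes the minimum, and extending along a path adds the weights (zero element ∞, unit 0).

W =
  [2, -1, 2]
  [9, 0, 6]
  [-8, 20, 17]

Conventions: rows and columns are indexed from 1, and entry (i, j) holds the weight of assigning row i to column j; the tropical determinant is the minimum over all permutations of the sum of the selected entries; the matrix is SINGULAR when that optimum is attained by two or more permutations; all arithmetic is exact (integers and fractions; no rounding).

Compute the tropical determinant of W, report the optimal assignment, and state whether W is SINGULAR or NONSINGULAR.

σ = (1, 2, 3): 2 + 0 + 17 = 19
σ = (1, 3, 2): 2 + 6 + 20 = 28
σ = (2, 1, 3): (-1) + 9 + 17 = 25
σ = (2, 3, 1): (-1) + 6 + (-8) = -3
σ = (3, 1, 2): 2 + 9 + 20 = 31
σ = (3, 2, 1): 2 + 0 + (-8) = -6
Optimal value attained by: σ = (3, 2, 1).
Answer: det⊕(W) = -6; verdict: NONSINGULAR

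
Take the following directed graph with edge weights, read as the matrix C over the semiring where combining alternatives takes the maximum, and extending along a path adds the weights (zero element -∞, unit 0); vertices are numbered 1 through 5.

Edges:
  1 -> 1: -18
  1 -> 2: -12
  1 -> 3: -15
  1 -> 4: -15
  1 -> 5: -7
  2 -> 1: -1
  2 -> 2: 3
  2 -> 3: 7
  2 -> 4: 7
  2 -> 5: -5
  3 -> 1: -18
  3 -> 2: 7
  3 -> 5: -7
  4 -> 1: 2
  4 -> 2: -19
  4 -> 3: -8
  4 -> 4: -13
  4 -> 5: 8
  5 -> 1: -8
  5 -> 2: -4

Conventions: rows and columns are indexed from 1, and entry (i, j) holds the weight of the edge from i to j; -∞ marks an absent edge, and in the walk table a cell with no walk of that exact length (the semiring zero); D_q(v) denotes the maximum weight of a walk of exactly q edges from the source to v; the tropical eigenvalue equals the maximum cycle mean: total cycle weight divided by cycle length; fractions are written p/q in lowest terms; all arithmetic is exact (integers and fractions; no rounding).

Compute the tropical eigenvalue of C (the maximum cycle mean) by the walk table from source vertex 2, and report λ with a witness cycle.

q=0: [-∞, 0, -∞, -∞, -∞]
q=1: [-1, 3, 7, 7, -5]
q=2: [9, 14, 10, 10, 15]
q=3: [13, 17, 21, 21, 18]
q=4: [23, 28, 24, 24, 29]
q=5: [27, 31, 35, 35, 32]
Optimal cycle mean attained by: cycle 2->3->2, total 7 + 7, length 2.
Answer: λ = 7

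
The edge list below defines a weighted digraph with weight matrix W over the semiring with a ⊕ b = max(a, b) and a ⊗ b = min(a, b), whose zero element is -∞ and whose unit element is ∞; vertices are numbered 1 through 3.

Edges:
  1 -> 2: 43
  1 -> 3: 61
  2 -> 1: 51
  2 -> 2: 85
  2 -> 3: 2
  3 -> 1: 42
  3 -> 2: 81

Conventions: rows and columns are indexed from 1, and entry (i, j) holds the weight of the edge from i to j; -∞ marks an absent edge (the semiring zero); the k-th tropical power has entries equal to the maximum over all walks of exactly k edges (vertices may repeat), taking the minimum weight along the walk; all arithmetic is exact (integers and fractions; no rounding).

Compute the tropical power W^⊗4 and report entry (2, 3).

W^⊗2:
  [43, 61, 2]
  [51, 85, 51]
  [51, 81, 42]
W^⊗3:
  [51, 61, 43]
  [51, 85, 51]
  [51, 81, 51]
W^⊗4:
  [51, 61, 51]
  [51, 85, 51]
  [51, 81, 51]
Key observation: the optimum is the walk 2->2->2->1->3, with weight 85 min 85 min 51 min 61 = 51.
Optimal value attained by: walk 2->2->2->1->3.
Answer: (W^⊗4)[2][3] = 51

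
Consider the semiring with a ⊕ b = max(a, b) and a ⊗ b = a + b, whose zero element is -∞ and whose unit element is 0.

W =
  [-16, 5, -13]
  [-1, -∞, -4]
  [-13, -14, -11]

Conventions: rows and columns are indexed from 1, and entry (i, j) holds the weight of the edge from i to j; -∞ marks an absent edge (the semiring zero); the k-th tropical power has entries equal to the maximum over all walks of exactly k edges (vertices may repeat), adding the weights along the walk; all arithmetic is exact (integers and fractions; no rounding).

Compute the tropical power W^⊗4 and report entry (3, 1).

W^⊗2:
  [4, -11, 1]
  [-17, 4, -14]
  [-15, -8, -18]
W^⊗3:
  [-12, 9, -9]
  [3, -12, 0]
  [-9, -10, -12]
W^⊗4:
  [8, -7, 5]
  [-13, 8, -10]
  [-11, -4, -14]
Key observation: the optimum is the walk 3->2->1->2->1, with weight (-14) + (-1) + 5 + (-1) = -11.
Optimal value attained by: walk 3->2->1->2->1.
Answer: (W^⊗4)[3][1] = -11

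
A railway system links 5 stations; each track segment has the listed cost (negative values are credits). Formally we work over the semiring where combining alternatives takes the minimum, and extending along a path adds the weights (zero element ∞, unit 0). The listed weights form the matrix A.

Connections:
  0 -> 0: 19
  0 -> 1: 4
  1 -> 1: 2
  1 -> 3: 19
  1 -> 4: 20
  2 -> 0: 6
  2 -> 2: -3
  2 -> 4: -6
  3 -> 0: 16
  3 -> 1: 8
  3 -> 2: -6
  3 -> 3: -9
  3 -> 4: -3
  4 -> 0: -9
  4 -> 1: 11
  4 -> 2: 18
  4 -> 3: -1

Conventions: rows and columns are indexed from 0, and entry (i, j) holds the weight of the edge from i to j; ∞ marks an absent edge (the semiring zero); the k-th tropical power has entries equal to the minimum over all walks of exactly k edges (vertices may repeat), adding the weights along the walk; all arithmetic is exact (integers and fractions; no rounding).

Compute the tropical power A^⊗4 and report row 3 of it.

A^⊗2:
  [38, 6, ∞, 23, 24]
  [11, 4, 13, 10, 16]
  [-15, 5, -6, -7, -9]
  [-12, -1, -15, -18, -12]
  [10, -5, -7, -10, -4]
A^⊗3:
  [15, 8, 17, 14, 20]
  [7, 6, 4, 1, 7]
  [-18, -11, -13, -16, -12]
  [-21, -10, -24, -27, -21]
  [-13, -3, -16, -19, -13]
A^⊗4:
  [11, 10, 8, 5, 11]
  [-2, 8, -5, -8, -2]
  [-21, -14, -22, -25, -19]
  [-30, -19, -33, -36, -30]
  [-22, -11, -25, -28, -22]
Answer: row 3 of A^⊗4 = [-30, -19, -33, -36, -30]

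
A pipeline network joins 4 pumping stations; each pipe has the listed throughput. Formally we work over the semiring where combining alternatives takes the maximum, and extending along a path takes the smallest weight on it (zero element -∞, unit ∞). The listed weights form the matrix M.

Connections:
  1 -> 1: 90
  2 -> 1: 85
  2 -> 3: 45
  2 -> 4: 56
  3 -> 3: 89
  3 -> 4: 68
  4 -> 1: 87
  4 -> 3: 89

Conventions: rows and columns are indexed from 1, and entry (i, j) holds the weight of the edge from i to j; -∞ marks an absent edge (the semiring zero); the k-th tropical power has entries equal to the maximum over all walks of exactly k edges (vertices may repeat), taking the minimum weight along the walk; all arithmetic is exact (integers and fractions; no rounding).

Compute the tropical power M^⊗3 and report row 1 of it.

M^⊗2:
  [90, -∞, -∞, -∞]
  [85, -∞, 56, 45]
  [68, -∞, 89, 68]
  [87, -∞, 89, 68]
M^⊗3:
  [90, -∞, -∞, -∞]
  [85, -∞, 56, 56]
  [68, -∞, 89, 68]
  [87, -∞, 89, 68]
Answer: row 1 of M^⊗3 = [90, -∞, -∞, -∞]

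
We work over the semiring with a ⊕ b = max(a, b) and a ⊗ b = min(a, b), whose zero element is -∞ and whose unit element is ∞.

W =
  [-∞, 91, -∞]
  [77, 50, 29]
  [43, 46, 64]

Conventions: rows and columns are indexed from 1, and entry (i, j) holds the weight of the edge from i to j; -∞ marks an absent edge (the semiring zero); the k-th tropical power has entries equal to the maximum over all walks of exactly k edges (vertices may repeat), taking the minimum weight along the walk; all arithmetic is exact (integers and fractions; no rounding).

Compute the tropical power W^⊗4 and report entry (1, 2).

W^⊗2:
  [77, 50, 29]
  [50, 77, 29]
  [46, 46, 64]
W^⊗3:
  [50, 77, 29]
  [77, 50, 29]
  [46, 46, 64]
W^⊗4:
  [77, 50, 29]
  [50, 77, 29]
  [46, 46, 64]
Key observation: the optimum is the walk 1->2->1->2->2, with weight 91 min 77 min 91 min 50 = 50.
Optimal value attained by: walk 1->2->1->2->2.
Answer: (W^⊗4)[1][2] = 50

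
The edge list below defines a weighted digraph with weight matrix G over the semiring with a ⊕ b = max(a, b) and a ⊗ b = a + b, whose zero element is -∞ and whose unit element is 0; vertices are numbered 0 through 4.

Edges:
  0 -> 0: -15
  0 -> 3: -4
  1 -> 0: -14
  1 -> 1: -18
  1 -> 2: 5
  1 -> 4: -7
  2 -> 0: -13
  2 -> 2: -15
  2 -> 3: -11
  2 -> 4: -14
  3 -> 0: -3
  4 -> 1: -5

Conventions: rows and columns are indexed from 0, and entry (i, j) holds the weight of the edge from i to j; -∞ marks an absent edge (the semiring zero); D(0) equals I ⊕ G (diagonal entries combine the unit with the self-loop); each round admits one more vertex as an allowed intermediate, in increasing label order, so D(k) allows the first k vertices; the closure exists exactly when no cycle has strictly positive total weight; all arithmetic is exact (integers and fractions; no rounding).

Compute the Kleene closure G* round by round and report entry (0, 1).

D(0):
  [0, -∞, -∞, -4, -∞]
  [-14, 0, 5, -∞, -7]
  [-13, -∞, 0, -11, -14]
  [-3, -∞, -∞, 0, -∞]
  [-∞, -5, -∞, -∞, 0]
D(1):
  [0, -∞, -∞, -4, -∞]
  [-14, 0, 5, -18, -7]
  [-13, -∞, 0, -11, -14]
  [-3, -∞, -∞, 0, -∞]
  [-∞, -5, -∞, -∞, 0]
D(2):
  [0, -∞, -∞, -4, -∞]
  [-14, 0, 5, -18, -7]
  [-13, -∞, 0, -11, -14]
  [-3, -∞, -∞, 0, -∞]
  [-19, -5, 0, -23, 0]
D(3):
  [0, -∞, -∞, -4, -∞]
  [-8, 0, 5, -6, -7]
  [-13, -∞, 0, -11, -14]
  [-3, -∞, -∞, 0, -∞]
  [-13, -5, 0, -11, 0]
D(4):
  [0, -∞, -∞, -4, -∞]
  [-8, 0, 5, -6, -7]
  [-13, -∞, 0, -11, -14]
  [-3, -∞, -∞, 0, -∞]
  [-13, -5, 0, -11, 0]
D(5):
  [0, -∞, -∞, -4, -∞]
  [-8, 0, 5, -6, -7]
  [-13, -19, 0, -11, -14]
  [-3, -∞, -∞, 0, -∞]
  [-13, -5, 0, -11, 0]
Answer: G*[0][1] = -∞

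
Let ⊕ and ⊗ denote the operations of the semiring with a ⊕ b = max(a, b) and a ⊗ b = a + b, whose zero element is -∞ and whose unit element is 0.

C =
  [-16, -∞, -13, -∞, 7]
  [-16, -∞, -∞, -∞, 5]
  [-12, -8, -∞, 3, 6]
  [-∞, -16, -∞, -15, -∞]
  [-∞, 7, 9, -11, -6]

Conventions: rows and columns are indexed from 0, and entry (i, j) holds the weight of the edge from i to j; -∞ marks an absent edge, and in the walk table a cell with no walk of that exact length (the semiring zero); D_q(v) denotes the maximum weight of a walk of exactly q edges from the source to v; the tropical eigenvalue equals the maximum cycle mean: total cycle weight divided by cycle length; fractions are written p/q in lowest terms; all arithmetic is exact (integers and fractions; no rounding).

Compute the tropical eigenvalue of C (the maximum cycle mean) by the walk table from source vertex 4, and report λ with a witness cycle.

q=0: [-∞, -∞, -∞, -∞, 0]
q=1: [-∞, 7, 9, -11, -6]
q=2: [-3, 1, 3, 12, 15]
q=3: [-9, 22, 24, 6, 9]
q=4: [12, 16, 18, 27, 30]
q=5: [6, 37, 39, 21, 24]
Optimal cycle mean attained by: cycle 2->4->2, total 6 + 9, length 2.
Answer: λ = 15/2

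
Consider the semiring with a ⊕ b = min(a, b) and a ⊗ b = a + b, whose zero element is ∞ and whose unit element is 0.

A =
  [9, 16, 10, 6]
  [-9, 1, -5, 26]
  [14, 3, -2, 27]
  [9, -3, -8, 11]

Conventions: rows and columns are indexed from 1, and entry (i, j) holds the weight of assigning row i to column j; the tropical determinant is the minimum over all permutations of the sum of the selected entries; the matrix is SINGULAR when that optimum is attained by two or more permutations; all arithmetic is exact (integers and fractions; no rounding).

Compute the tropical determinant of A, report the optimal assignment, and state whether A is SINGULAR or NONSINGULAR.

σ = (1, 2, 3, 4): 9 + 1 + (-2) + 11 = 19
σ = (1, 2, 4, 3): 9 + 1 + 27 + (-8) = 29
σ = (1, 3, 2, 4): 9 + (-5) + 3 + 11 = 18
σ = (1, 3, 4, 2): 9 + (-5) + 27 + (-3) = 28
σ = (1, 4, 2, 3): 9 + 26 + 3 + (-8) = 30
σ = (1, 4, 3, 2): 9 + 26 + (-2) + (-3) = 30
σ = (2, 1, 3, 4): 16 + (-9) + (-2) + 11 = 16
σ = (2, 1, 4, 3): 16 + (-9) + 27 + (-8) = 26
σ = (2, 3, 1, 4): 16 + (-5) + 14 + 11 = 36
σ = (2, 3, 4, 1): 16 + (-5) + 27 + 9 = 47
σ = (2, 4, 1, 3): 16 + 26 + 14 + (-8) = 48
σ = (2, 4, 3, 1): 16 + 26 + (-2) + 9 = 49
σ = (3, 1, 2, 4): 10 + (-9) + 3 + 11 = 15
σ = (3, 1, 4, 2): 10 + (-9) + 27 + (-3) = 25
σ = (3, 2, 1, 4): 10 + 1 + 14 + 11 = 36
σ = (3, 2, 4, 1): 10 + 1 + 27 + 9 = 47
σ = (3, 4, 1, 2): 10 + 26 + 14 + (-3) = 47
σ = (3, 4, 2, 1): 10 + 26 + 3 + 9 = 48
σ = (4, 1, 2, 3): 6 + (-9) + 3 + (-8) = -8
σ = (4, 1, 3, 2): 6 + (-9) + (-2) + (-3) = -8
σ = (4, 2, 1, 3): 6 + 1 + 14 + (-8) = 13
σ = (4, 2, 3, 1): 6 + 1 + (-2) + 9 = 14
σ = (4, 3, 1, 2): 6 + (-5) + 14 + (-3) = 12
σ = (4, 3, 2, 1): 6 + (-5) + 3 + 9 = 13
Optimal value attained by: σ = (4, 1, 2, 3).
Answer: det⊕(A) = -8; verdict: SINGULAR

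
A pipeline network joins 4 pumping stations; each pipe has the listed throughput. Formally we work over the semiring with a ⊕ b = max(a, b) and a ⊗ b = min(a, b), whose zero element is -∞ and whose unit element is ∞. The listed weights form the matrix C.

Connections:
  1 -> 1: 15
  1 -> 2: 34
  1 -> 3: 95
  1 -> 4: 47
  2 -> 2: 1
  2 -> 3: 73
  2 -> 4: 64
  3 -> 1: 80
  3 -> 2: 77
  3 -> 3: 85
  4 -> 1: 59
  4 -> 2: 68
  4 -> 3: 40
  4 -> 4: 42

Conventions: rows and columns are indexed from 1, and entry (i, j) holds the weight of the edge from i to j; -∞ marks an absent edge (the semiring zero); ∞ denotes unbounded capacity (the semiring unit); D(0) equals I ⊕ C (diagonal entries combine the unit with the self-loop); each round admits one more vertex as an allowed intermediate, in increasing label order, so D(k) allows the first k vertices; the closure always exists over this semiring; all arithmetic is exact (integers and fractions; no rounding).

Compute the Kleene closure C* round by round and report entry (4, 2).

D(0):
  [∞, 34, 95, 47]
  [-∞, ∞, 73, 64]
  [80, 77, ∞, -∞]
  [59, 68, 40, ∞]
D(1):
  [∞, 34, 95, 47]
  [-∞, ∞, 73, 64]
  [80, 77, ∞, 47]
  [59, 68, 59, ∞]
D(2):
  [∞, 34, 95, 47]
  [-∞, ∞, 73, 64]
  [80, 77, ∞, 64]
  [59, 68, 68, ∞]
D(3):
  [∞, 77, 95, 64]
  [73, ∞, 73, 64]
  [80, 77, ∞, 64]
  [68, 68, 68, ∞]
D(4):
  [∞, 77, 95, 64]
  [73, ∞, 73, 64]
  [80, 77, ∞, 64]
  [68, 68, 68, ∞]
Answer: C*[4][2] = 68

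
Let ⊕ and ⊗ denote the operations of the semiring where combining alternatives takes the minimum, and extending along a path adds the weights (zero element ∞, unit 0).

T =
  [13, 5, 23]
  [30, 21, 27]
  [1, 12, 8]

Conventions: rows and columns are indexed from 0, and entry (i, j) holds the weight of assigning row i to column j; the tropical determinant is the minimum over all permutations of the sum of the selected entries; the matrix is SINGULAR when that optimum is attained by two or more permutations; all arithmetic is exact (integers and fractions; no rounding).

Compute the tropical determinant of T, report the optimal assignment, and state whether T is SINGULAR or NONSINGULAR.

σ = (0, 1, 2): 13 + 21 + 8 = 42
σ = (0, 2, 1): 13 + 27 + 12 = 52
σ = (1, 0, 2): 5 + 30 + 8 = 43
σ = (1, 2, 0): 5 + 27 + 1 = 33
σ = (2, 0, 1): 23 + 30 + 12 = 65
σ = (2, 1, 0): 23 + 21 + 1 = 45
Optimal value attained by: σ = (1, 2, 0).
Answer: det⊕(T) = 33; verdict: NONSINGULAR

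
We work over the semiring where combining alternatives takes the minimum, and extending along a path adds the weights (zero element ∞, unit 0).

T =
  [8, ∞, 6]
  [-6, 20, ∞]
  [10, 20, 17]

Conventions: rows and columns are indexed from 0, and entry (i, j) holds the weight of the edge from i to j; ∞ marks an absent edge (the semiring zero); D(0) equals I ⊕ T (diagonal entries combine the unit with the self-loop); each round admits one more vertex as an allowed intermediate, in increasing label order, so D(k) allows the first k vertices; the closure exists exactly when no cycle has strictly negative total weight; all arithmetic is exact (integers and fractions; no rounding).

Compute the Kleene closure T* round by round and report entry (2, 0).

D(0):
  [0, ∞, 6]
  [-6, 0, ∞]
  [10, 20, 0]
D(1):
  [0, ∞, 6]
  [-6, 0, 0]
  [10, 20, 0]
D(2):
  [0, ∞, 6]
  [-6, 0, 0]
  [10, 20, 0]
D(3):
  [0, 26, 6]
  [-6, 0, 0]
  [10, 20, 0]
Answer: T*[2][0] = 10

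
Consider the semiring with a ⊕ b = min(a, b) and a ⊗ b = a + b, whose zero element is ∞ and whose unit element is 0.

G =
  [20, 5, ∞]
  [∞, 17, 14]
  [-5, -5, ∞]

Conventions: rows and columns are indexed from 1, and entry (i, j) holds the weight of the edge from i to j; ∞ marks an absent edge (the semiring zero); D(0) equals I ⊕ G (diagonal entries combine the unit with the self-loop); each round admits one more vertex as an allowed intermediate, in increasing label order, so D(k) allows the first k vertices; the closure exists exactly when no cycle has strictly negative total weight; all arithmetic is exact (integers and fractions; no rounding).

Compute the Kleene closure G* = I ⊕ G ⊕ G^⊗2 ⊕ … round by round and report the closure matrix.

D(0):
  [0, 5, ∞]
  [∞, 0, 14]
  [-5, -5, 0]
D(1):
  [0, 5, ∞]
  [∞, 0, 14]
  [-5, -5, 0]
D(2):
  [0, 5, 19]
  [∞, 0, 14]
  [-5, -5, 0]
D(3):
  [0, 5, 19]
  [9, 0, 14]
  [-5, -5, 0]
Answer: G* = [[0, 5, 19], [9, 0, 14], [-5, -5, 0]]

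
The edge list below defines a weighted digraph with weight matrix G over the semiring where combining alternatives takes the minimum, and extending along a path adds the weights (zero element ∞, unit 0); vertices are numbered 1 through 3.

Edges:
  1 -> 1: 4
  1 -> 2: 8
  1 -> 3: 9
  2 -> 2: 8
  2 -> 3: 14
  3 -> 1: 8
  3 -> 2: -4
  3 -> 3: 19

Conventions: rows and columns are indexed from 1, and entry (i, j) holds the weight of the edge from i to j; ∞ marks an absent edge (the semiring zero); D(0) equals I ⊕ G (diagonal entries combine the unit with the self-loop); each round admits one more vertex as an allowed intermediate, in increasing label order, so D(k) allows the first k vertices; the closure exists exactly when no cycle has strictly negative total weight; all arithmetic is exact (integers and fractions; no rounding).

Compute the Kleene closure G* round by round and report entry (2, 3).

D(0):
  [0, 8, 9]
  [∞, 0, 14]
  [8, -4, 0]
D(1):
  [0, 8, 9]
  [∞, 0, 14]
  [8, -4, 0]
D(2):
  [0, 8, 9]
  [∞, 0, 14]
  [8, -4, 0]
D(3):
  [0, 5, 9]
  [22, 0, 14]
  [8, -4, 0]
Answer: G*[2][3] = 14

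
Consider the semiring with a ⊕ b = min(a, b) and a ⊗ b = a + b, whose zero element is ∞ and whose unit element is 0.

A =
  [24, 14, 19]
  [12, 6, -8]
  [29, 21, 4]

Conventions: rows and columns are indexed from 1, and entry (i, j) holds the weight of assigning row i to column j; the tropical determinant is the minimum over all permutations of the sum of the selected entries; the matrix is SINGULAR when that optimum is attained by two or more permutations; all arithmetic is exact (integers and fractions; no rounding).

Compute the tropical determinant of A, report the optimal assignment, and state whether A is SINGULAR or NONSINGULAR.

σ = (1, 2, 3): 24 + 6 + 4 = 34
σ = (1, 3, 2): 24 + (-8) + 21 = 37
σ = (2, 1, 3): 14 + 12 + 4 = 30
σ = (2, 3, 1): 14 + (-8) + 29 = 35
σ = (3, 1, 2): 19 + 12 + 21 = 52
σ = (3, 2, 1): 19 + 6 + 29 = 54
Optimal value attained by: σ = (2, 1, 3).
Answer: det⊕(A) = 30; verdict: NONSINGULAR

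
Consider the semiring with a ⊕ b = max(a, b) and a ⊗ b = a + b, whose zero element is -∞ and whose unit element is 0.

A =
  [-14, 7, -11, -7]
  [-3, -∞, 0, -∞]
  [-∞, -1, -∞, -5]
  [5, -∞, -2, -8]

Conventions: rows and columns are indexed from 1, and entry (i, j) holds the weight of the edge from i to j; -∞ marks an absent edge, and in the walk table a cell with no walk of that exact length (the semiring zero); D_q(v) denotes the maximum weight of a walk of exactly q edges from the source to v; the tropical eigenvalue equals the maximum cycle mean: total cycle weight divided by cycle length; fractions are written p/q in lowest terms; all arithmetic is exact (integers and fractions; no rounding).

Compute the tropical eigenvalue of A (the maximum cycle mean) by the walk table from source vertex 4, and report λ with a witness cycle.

q=0: [-∞, -∞, -∞, 0]
q=1: [5, -∞, -2, -8]
q=2: [-3, 12, -6, -2]
q=3: [9, 4, 12, -10]
q=4: [1, 16, 4, 7]
Optimal cycle mean attained by: cycle 1->2->1, total 7 + (-3), length 2.
Answer: λ = 2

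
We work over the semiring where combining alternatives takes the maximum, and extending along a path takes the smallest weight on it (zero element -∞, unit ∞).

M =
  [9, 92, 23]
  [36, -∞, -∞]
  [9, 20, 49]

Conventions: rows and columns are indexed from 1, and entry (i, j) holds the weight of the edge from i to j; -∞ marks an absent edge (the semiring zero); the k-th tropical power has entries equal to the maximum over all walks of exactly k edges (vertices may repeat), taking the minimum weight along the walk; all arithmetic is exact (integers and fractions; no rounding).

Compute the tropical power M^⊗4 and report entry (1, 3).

M^⊗2:
  [36, 20, 23]
  [9, 36, 23]
  [20, 20, 49]
M^⊗3:
  [20, 36, 23]
  [36, 20, 23]
  [20, 20, 49]
M^⊗4:
  [36, 20, 23]
  [20, 36, 23]
  [20, 20, 49]
Key observation: the optimum is the walk 1->2->1->3->3, with weight 92 min 36 min 23 min 49 = 23.
Optimal value attained by: walk 1->2->1->3->3.
Answer: (M^⊗4)[1][3] = 23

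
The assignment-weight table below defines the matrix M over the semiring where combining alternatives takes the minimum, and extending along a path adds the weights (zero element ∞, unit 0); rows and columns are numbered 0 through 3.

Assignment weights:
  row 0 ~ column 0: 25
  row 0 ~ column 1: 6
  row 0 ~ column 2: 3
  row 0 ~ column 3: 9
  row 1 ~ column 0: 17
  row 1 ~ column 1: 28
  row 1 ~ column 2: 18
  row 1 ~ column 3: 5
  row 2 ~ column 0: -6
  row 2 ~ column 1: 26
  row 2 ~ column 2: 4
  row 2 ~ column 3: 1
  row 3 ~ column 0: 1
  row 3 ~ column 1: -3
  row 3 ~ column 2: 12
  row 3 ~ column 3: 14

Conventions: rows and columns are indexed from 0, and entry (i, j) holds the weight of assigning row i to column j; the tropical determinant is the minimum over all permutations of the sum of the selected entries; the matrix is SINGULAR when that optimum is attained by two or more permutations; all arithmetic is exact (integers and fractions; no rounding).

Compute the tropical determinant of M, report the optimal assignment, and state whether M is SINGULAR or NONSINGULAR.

σ = (0, 1, 2, 3): 25 + 28 + 4 + 14 = 71
σ = (0, 1, 3, 2): 25 + 28 + 1 + 12 = 66
σ = (0, 2, 1, 3): 25 + 18 + 26 + 14 = 83
σ = (0, 2, 3, 1): 25 + 18 + 1 + (-3) = 41
σ = (0, 3, 1, 2): 25 + 5 + 26 + 12 = 68
σ = (0, 3, 2, 1): 25 + 5 + 4 + (-3) = 31
σ = (1, 0, 2, 3): 6 + 17 + 4 + 14 = 41
σ = (1, 0, 3, 2): 6 + 17 + 1 + 12 = 36
σ = (1, 2, 0, 3): 6 + 18 + (-6) + 14 = 32
σ = (1, 2, 3, 0): 6 + 18 + 1 + 1 = 26
σ = (1, 3, 0, 2): 6 + 5 + (-6) + 12 = 17
σ = (1, 3, 2, 0): 6 + 5 + 4 + 1 = 16
σ = (2, 0, 1, 3): 3 + 17 + 26 + 14 = 60
σ = (2, 0, 3, 1): 3 + 17 + 1 + (-3) = 18
σ = (2, 1, 0, 3): 3 + 28 + (-6) + 14 = 39
σ = (2, 1, 3, 0): 3 + 28 + 1 + 1 = 33
σ = (2, 3, 0, 1): 3 + 5 + (-6) + (-3) = -1
σ = (2, 3, 1, 0): 3 + 5 + 26 + 1 = 35
σ = (3, 0, 1, 2): 9 + 17 + 26 + 12 = 64
σ = (3, 0, 2, 1): 9 + 17 + 4 + (-3) = 27
σ = (3, 1, 0, 2): 9 + 28 + (-6) + 12 = 43
σ = (3, 1, 2, 0): 9 + 28 + 4 + 1 = 42
σ = (3, 2, 0, 1): 9 + 18 + (-6) + (-3) = 18
σ = (3, 2, 1, 0): 9 + 18 + 26 + 1 = 54
Optimal value attained by: σ = (2, 3, 0, 1).
Answer: det⊕(M) = -1; verdict: NONSINGULAR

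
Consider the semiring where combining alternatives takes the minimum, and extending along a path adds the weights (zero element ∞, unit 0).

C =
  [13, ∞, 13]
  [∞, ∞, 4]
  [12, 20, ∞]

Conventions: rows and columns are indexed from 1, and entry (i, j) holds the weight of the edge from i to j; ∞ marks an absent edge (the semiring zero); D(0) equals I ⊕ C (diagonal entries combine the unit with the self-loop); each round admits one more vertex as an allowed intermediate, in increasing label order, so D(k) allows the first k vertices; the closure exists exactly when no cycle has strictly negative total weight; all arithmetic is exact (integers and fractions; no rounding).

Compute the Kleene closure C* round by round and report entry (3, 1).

D(0):
  [0, ∞, 13]
  [∞, 0, 4]
  [12, 20, 0]
D(1):
  [0, ∞, 13]
  [∞, 0, 4]
  [12, 20, 0]
D(2):
  [0, ∞, 13]
  [∞, 0, 4]
  [12, 20, 0]
D(3):
  [0, 33, 13]
  [16, 0, 4]
  [12, 20, 0]
Answer: C*[3][1] = 12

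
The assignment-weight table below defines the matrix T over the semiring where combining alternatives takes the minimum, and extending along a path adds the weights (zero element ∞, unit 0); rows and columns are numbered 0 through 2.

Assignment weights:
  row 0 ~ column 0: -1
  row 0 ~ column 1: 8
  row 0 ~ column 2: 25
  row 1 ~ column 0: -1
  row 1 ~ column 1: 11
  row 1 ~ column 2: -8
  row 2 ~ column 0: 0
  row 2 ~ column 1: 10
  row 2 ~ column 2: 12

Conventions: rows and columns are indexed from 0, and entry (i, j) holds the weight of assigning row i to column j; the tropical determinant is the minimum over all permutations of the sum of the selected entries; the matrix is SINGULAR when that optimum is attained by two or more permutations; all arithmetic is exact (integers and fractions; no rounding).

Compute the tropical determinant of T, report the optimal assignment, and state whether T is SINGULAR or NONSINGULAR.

σ = (0, 1, 2): (-1) + 11 + 12 = 22
σ = (0, 2, 1): (-1) + (-8) + 10 = 1
σ = (1, 0, 2): 8 + (-1) + 12 = 19
σ = (1, 2, 0): 8 + (-8) + 0 = 0
σ = (2, 0, 1): 25 + (-1) + 10 = 34
σ = (2, 1, 0): 25 + 11 + 0 = 36
Optimal value attained by: σ = (1, 2, 0).
Answer: det⊕(T) = 0; verdict: NONSINGULAR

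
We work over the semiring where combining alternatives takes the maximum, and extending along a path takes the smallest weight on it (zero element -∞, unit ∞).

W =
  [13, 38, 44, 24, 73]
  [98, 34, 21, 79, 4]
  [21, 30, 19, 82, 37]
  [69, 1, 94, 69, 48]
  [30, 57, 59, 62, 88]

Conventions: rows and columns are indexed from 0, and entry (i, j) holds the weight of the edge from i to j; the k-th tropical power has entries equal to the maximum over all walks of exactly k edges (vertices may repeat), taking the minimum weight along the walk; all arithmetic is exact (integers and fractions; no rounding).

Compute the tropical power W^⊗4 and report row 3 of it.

W^⊗2:
  [38, 57, 59, 62, 73]
  [69, 38, 79, 69, 73]
  [69, 37, 82, 69, 48]
  [69, 48, 69, 82, 69]
  [62, 57, 62, 62, 88]
W^⊗3:
  [62, 57, 62, 62, 73]
  [69, 57, 69, 79, 73]
  [69, 48, 69, 82, 69]
  [69, 57, 82, 69, 69]
  [62, 57, 62, 62, 88]
W^⊗4:
  [62, 57, 62, 62, 73]
  [69, 57, 79, 69, 73]
  [69, 57, 82, 69, 69]
  [69, 57, 69, 82, 69]
  [62, 57, 62, 62, 88]
Answer: row 3 of W^⊗4 = [69, 57, 69, 82, 69]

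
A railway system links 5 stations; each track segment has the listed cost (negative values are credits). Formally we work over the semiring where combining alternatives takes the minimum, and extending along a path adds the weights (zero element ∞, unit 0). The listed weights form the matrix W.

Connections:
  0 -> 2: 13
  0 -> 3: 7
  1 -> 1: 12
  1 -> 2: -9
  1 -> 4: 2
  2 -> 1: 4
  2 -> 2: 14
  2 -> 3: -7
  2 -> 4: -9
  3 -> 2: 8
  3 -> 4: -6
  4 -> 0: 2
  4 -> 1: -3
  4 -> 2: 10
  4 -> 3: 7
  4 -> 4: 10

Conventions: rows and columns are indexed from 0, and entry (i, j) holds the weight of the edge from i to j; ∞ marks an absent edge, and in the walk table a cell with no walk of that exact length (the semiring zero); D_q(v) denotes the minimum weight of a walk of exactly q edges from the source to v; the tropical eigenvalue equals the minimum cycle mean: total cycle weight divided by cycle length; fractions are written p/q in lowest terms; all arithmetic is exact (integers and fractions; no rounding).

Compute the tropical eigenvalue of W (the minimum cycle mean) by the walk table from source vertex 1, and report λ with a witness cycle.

q=0: [∞, 0, ∞, ∞, ∞]
q=1: [∞, 12, -9, ∞, 2]
q=2: [4, -5, 3, -16, -18]
q=3: [-16, -21, -14, -11, -22]
q=4: [-20, -25, -30, -21, -23]
q=5: [-21, -26, -34, -37, -39]
Optimal cycle mean attained by: cycle 1->2->4->1, total (-9) + (-9) + (-3), length 3.
Answer: λ = -7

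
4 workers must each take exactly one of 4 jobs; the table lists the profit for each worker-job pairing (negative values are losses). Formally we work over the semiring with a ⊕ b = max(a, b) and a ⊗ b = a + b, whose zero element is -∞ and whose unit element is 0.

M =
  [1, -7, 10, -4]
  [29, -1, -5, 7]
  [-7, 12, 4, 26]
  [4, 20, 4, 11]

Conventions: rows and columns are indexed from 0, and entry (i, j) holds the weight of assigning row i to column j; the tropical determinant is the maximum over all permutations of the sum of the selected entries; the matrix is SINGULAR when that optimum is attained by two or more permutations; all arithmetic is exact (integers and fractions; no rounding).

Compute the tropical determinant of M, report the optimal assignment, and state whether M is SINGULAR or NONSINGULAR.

σ = (0, 1, 2, 3): 1 + (-1) + 4 + 11 = 15
σ = (0, 1, 3, 2): 1 + (-1) + 26 + 4 = 30
σ = (0, 2, 1, 3): 1 + (-5) + 12 + 11 = 19
σ = (0, 2, 3, 1): 1 + (-5) + 26 + 20 = 42
σ = (0, 3, 1, 2): 1 + 7 + 12 + 4 = 24
σ = (0, 3, 2, 1): 1 + 7 + 4 + 20 = 32
σ = (1, 0, 2, 3): (-7) + 29 + 4 + 11 = 37
σ = (1, 0, 3, 2): (-7) + 29 + 26 + 4 = 52
σ = (1, 2, 0, 3): (-7) + (-5) + (-7) + 11 = -8
σ = (1, 2, 3, 0): (-7) + (-5) + 26 + 4 = 18
σ = (1, 3, 0, 2): (-7) + 7 + (-7) + 4 = -3
σ = (1, 3, 2, 0): (-7) + 7 + 4 + 4 = 8
σ = (2, 0, 1, 3): 10 + 29 + 12 + 11 = 62
σ = (2, 0, 3, 1): 10 + 29 + 26 + 20 = 85
σ = (2, 1, 0, 3): 10 + (-1) + (-7) + 11 = 13
σ = (2, 1, 3, 0): 10 + (-1) + 26 + 4 = 39
σ = (2, 3, 0, 1): 10 + 7 + (-7) + 20 = 30
σ = (2, 3, 1, 0): 10 + 7 + 12 + 4 = 33
σ = (3, 0, 1, 2): (-4) + 29 + 12 + 4 = 41
σ = (3, 0, 2, 1): (-4) + 29 + 4 + 20 = 49
σ = (3, 1, 0, 2): (-4) + (-1) + (-7) + 4 = -8
σ = (3, 1, 2, 0): (-4) + (-1) + 4 + 4 = 3
σ = (3, 2, 0, 1): (-4) + (-5) + (-7) + 20 = 4
σ = (3, 2, 1, 0): (-4) + (-5) + 12 + 4 = 7
Optimal value attained by: σ = (2, 0, 3, 1).
Answer: det⊕(M) = 85; verdict: NONSINGULAR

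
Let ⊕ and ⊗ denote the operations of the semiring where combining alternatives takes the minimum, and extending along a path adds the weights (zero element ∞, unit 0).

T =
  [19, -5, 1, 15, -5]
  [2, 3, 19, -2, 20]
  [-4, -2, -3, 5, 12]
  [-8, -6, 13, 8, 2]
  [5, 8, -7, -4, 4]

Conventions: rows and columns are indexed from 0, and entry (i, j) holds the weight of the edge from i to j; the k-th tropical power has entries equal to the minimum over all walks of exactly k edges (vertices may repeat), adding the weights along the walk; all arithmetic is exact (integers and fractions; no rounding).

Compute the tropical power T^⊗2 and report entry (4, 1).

T^⊗2:
  [-3, -2, -12, -9, -1]
  [-10, -8, 3, 1, -3]
  [-7, -9, -6, -4, -9]
  [-4, -13, -7, -8, -13]
  [-12, -10, -10, -2, -2]
Key observation: the optimum is the walk 4->3->1, with weight (-4) + (-6) = -10.
Optimal value attained by: walk 4->3->1.
Answer: (T^⊗2)[4][1] = -10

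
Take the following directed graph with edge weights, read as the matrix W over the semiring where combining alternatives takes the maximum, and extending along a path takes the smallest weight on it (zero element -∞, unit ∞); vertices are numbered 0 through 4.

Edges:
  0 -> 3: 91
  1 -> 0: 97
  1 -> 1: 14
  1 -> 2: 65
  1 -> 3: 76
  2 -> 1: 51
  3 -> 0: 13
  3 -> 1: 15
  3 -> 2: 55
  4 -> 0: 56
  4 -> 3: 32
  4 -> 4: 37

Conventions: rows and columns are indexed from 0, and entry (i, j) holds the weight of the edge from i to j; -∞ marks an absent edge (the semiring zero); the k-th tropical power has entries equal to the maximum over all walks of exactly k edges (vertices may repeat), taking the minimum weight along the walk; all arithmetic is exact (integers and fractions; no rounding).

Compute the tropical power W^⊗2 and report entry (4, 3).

W^⊗2:
  [13, 15, 55, -∞, -∞]
  [14, 51, 55, 91, -∞]
  [51, 14, 51, 51, -∞]
  [15, 51, 15, 15, -∞]
  [37, 15, 32, 56, 37]
Key observation: the optimum is the walk 4->0->3, with weight 56 min 91 = 56.
Optimal value attained by: walk 4->0->3.
Answer: (W^⊗2)[4][3] = 56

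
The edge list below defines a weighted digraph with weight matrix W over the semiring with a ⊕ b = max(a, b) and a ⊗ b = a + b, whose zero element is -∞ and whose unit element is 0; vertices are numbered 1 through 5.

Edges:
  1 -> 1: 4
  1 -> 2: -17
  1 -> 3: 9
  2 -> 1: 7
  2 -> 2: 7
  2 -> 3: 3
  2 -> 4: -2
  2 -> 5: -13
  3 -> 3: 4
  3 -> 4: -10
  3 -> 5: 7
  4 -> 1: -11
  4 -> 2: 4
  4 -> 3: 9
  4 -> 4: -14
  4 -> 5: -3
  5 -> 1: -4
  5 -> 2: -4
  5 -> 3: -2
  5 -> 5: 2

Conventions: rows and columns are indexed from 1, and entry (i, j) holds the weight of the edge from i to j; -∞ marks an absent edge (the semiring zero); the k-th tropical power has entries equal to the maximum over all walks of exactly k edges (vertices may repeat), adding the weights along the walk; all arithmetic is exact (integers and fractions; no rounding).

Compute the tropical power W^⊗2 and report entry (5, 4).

W^⊗2:
  [8, -10, 13, -1, 16]
  [14, 14, 16, 5, 10]
  [3, 3, 8, -6, 11]
  [11, 11, 13, 2, 16]
  [3, 3, 5, -6, 5]
Key observation: the optimum is the walk 5->2->4, with weight (-4) + (-2) = -6.
Optimal value attained by: walk 5->2->4.
Answer: (W^⊗2)[5][4] = -6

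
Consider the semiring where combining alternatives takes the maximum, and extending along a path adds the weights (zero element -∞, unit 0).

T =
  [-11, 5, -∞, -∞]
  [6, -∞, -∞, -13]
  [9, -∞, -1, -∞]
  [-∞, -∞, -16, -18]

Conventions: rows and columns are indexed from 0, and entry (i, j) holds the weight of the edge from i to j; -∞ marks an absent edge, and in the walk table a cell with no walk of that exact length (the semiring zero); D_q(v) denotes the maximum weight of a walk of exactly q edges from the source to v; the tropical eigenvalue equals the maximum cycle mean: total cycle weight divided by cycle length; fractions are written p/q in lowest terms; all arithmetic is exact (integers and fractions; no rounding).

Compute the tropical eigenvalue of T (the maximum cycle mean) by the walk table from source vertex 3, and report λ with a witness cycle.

q=0: [-∞, -∞, -∞, 0]
q=1: [-∞, -∞, -16, -18]
q=2: [-7, -∞, -17, -36]
q=3: [-8, -2, -18, -54]
q=4: [4, -3, -19, -15]
Optimal cycle mean attained by: cycle 0->1->0, total 5 + 6, length 2.
Answer: λ = 11/2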